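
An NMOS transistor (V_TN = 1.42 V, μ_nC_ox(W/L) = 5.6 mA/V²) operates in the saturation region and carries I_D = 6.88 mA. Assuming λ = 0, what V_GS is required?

In saturation I_D = ½ k_n (V_GS − V_TN)², so V_GS − V_TN = √(2 I_D / k_n) = √(2 × 6.88 / 5.6) = 1.57 V.
V_GS = 1.42 + 1.57 = 2.99 V.

V_GS = 2.99 V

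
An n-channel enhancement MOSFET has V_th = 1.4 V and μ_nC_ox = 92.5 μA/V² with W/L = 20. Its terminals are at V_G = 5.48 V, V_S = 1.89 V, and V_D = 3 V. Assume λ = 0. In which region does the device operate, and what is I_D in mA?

V_GS = V_G − V_S = 5.48 − 1.89 = 3.59 V; V_DS = V_D − V_S = 3 − 1.89 = 1.11 V.
k_n = μ_nC_ox · (W/L) = 1.85 mA/V².
V_ov = V_GS − V_th = 3.59 − 1.4 = 2.19 V.
Since V_DS = 1.11 V < V_ov = 2.19 V, the device is in the triode region.
I_D = k_n [V_ov · V_DS − ½ V_DS²] = 1.85 × [2.19 × 1.11 − 0.5 × 1.11²] = 3.36 mA.

Triode; I_D = 3.36 mA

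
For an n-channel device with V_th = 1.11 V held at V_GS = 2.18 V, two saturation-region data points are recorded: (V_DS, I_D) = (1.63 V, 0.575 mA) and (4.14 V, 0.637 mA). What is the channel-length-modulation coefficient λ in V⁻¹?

λ = 0.0462 V⁻¹

With V_GS fixed, I_D ∝ (1 + λ V_DS) in saturation, so I_D2/I_D1 = (1 + λ V_DS2)/(1 + λ V_DS1).
0.637/0.575 = 1.108 = (1 + 4.14 λ)/(1 + 1.63 λ).
Solving: λ (I_D1 V_DS2 − I_D2 V_DS1) = I_D2 − I_D1, so λ = (0.637 − 0.575) / (0.575 × 4.14 − 0.637 × 1.63) = 0.062 / 1.34 = 0.0462 V⁻¹.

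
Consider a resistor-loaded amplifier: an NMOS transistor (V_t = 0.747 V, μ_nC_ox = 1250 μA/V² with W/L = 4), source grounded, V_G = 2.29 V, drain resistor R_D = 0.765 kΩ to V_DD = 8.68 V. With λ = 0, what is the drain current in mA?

I_D = 5.95 mA

V_GS = V_G = 2.29 V, so V_ov = 2.29 − 0.747 = 1.54 V.
k_n = μ_nC_ox · (W/L) = 5 mA/V².
Assume saturation: I_D = ½ k_n V_ov² = 0.5 × 5 × 1.54² = 5.95 mA, giving V_DS = V_DD − I_D R_D = 8.68 − 5.95 × 0.765 = 4.13 V.
V_DS = 4.13 V ≥ V_ov = 1.54 V, confirming saturation.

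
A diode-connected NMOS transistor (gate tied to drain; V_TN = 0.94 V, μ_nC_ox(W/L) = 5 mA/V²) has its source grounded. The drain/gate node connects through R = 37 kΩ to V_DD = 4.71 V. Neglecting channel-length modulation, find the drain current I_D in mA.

With gate tied to drain, V_GS = V_DS ≥ V_GS − V_TN, so the device is in saturation.
KCL at the drain: ½ k_n (V_GS − V_TN)² = (V_DD − V_GS)/R.
Let x = V_GS − 0.94. Then 92.5 x² + x − 3.77 = 0, giving x = 0.197 V (positive root), so V_GS = 1.14 V.
I_D = (V_DD − V_GS)/R = (4.71 − 1.14) / 37 = 0.0966 mA.

I_D = 0.0966 mA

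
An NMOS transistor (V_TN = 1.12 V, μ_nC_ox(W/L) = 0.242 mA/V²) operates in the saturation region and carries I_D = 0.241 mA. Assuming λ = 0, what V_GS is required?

V_GS = 2.53 V

In saturation I_D = ½ k_n (V_GS − V_TN)², so V_GS − V_TN = √(2 I_D / k_n) = √(2 × 0.241 / 0.242) = 1.41 V.
V_GS = 1.12 + 1.41 = 2.53 V.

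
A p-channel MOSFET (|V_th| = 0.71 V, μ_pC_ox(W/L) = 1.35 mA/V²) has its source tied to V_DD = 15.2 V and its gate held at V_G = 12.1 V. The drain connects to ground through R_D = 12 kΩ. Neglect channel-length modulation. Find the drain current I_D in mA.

V_SG = V_DD − V_G = 15.2 − 12.1 = 3.1 V, so V_ov = 3.1 − 0.71 = 2.39 V.
Assume saturation: I_D = ½ k_p V_ov² = 0.5 × 1.35 × 2.39² = 3.86 mA, giving V_SD = V_DD − I_D R_D = 15.2 − 3.86 × 12 = -31.1 V.
But -31.1 V < V_ov = 2.39 V, so the device is actually in triode.
In triode I_D = k_p[V_ov V_SD − ½ V_SD²] and I_D = (V_DD − V_SD)/R_D. Equating: 8.1 V_SD² − 39.72 V_SD + 15.2 = 0, giving V_SD = 0.418 V (the root below V_ov).
I_D = (15.2 − 0.418) / 12 = 1.23 mA.

I_D = 1.23 mA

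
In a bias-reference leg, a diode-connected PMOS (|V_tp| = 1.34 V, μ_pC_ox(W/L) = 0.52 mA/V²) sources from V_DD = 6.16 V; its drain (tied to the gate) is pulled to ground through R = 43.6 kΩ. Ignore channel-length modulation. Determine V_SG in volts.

With gate tied to drain, V_SG = V_SD ≥ V_SG − |V_tp|, so the device is in saturation.
KCL at the drain: ½ k_p (V_SG − |V_tp|)² = (V_DD − V_SG)/R.
Let x = V_SG − 1.34. Then 11.3 x² + x − 4.82 = 0, giving x = 0.609 V (positive root), so V_SG = 1.95 V.
I_D = (V_DD − V_SG)/R = (6.16 − 1.95) / 43.6 = 0.0966 mA.

V_SG = 1.95 V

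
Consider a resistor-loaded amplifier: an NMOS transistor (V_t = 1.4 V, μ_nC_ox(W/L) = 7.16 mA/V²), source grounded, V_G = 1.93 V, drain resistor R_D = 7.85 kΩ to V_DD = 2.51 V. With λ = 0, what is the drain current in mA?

I_D = 0.308 mA

V_GS = V_G = 1.93 V, so V_ov = 1.93 − 1.4 = 0.53 V.
Assume saturation: I_D = ½ k_n V_ov² = 0.5 × 7.16 × 0.53² = 1.01 mA, giving V_DS = V_DD − I_D R_D = 2.51 − 1.01 × 7.85 = -5.38 V.
But -5.38 V < V_ov = 0.53 V, so the device is actually in triode.
In triode I_D = k_n[V_ov V_DS − ½ V_DS²] and I_D = (V_DD − V_DS)/R_D. Equating: 28.1 V_DS² − 30.79 V_DS + 2.51 = 0, giving V_DS = 0.0887 V (the root below V_ov).
I_D = (2.51 − 0.0887) / 7.85 = 0.308 mA.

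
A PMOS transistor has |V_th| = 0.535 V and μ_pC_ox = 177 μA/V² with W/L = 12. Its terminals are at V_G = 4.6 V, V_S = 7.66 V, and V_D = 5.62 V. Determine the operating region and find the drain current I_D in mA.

V_SG = V_S − V_G = 7.66 − 4.6 = 3.06 V; V_SD = V_S − V_D = 7.66 − 5.62 = 2.04 V.
k_p = μ_pC_ox · (W/L) = 2.124 mA/V².
V_ov = V_SG − |V_th| = 3.06 − 0.535 = 2.53 V.
Since V_SD = 2.04 V < V_ov = 2.53 V, the device is in the triode region.
I_D = k_p [V_ov · V_SD − ½ V_SD²] = 2.124 × [2.53 × 2.04 − 0.5 × 2.04²] = 6.52 mA.

Triode; I_D = 6.52 mA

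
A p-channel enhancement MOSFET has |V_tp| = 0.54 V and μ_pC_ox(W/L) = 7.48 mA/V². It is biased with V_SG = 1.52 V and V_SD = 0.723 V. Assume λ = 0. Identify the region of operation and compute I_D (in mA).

V_ov = V_SG − |V_tp| = 1.52 − 0.54 = 0.98 V.
Since V_SD = 0.723 V < V_ov = 0.98 V, the device is in the triode region.
I_D = k_p [V_ov · V_SD − ½ V_SD²] = 7.48 × [0.98 × 0.723 − 0.5 × 0.723²] = 3.34 mA.

Triode; I_D = 3.34 mA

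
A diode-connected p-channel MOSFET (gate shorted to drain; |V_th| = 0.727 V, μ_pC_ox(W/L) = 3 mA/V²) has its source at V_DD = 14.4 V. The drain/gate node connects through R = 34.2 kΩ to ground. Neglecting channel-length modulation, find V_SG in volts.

With gate tied to drain, V_SG = V_SD ≥ V_SG − |V_th|, so the device is in saturation.
KCL at the drain: ½ k_p (V_SG − |V_th|)² = (V_DD − V_SG)/R.
Let x = V_SG − 0.727. Then 51.3 x² + x − 13.67 = 0, giving x = 0.507 V (positive root), so V_SG = 1.23 V.
I_D = (V_DD − V_SG)/R = (14.4 − 1.23) / 34.2 = 0.385 mA.

V_SG = 1.23 V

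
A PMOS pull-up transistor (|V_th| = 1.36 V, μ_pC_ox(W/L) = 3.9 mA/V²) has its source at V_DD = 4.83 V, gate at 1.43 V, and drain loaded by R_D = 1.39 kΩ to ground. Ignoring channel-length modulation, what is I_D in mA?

I_D = 3.15 mA

V_SG = V_DD − V_G = 4.83 − 1.43 = 3.4 V, so V_ov = 3.4 − 1.36 = 2.04 V.
Assume saturation: I_D = ½ k_p V_ov² = 0.5 × 3.9 × 2.04² = 8.12 mA, giving V_SD = V_DD − I_D R_D = 4.83 − 8.12 × 1.39 = -6.45 V.
But -6.45 V < V_ov = 2.04 V, so the device is actually in triode.
In triode I_D = k_p[V_ov V_SD − ½ V_SD²] and I_D = (V_DD − V_SD)/R_D. Equating: 2.71 V_SD² − 12.06 V_SD + 4.83 = 0, giving V_SD = 0.445 V (the root below V_ov).
I_D = (4.83 − 0.445) / 1.39 = 3.15 mA.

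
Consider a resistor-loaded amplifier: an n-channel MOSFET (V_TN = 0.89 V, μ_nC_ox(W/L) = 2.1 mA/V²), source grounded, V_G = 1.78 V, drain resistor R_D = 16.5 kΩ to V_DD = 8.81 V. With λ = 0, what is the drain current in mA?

I_D = 0.513 mA

V_GS = V_G = 1.78 V, so V_ov = 1.78 − 0.89 = 0.89 V.
Assume saturation: I_D = ½ k_n V_ov² = 0.5 × 2.1 × 0.89² = 0.832 mA, giving V_DS = V_DD − I_D R_D = 8.81 − 0.832 × 16.5 = -4.91 V.
But -4.91 V < V_ov = 0.89 V, so the device is actually in triode.
In triode I_D = k_n[V_ov V_DS − ½ V_DS²] and I_D = (V_DD − V_DS)/R_D. Equating: 17.3 V_DS² − 31.84 V_DS + 8.81 = 0, giving V_DS = 0.339 V (the root below V_ov).
I_D = (8.81 − 0.339) / 16.5 = 0.513 mA.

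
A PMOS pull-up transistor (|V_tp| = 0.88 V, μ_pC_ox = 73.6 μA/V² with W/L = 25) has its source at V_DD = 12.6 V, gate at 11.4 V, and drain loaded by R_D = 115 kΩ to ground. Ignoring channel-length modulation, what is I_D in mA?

I_D = 0.0942 mA

V_SG = V_DD − V_G = 12.6 − 11.4 = 1.2 V, so V_ov = 1.2 − 0.88 = 0.32 V.
k_p = μ_pC_ox · (W/L) = 1.84 mA/V².
Assume saturation: I_D = ½ k_p V_ov² = 0.5 × 1.84 × 0.32² = 0.0942 mA, giving V_SD = V_DD − I_D R_D = 12.6 − 0.0942 × 115 = 1.77 V.
V_SD = 1.77 V ≥ V_ov = 0.32 V, confirming saturation.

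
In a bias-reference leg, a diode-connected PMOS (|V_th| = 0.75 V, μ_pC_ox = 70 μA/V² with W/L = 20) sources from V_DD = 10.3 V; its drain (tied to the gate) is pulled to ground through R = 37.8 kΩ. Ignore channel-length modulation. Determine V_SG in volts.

With gate tied to drain, V_SG = V_SD ≥ V_SG − |V_th|, so the device is in saturation.
k_p = μ_pC_ox · (W/L) = 1.4 mA/V².
KCL at the drain: ½ k_p (V_SG − |V_th|)² = (V_DD − V_SG)/R.
Let x = V_SG − 0.75. Then 26.5 x² + x − 9.55 = 0, giving x = 0.582 V (positive root), so V_SG = 1.33 V.
I_D = (V_DD − V_SG)/R = (10.3 − 1.33) / 37.8 = 0.237 mA.

V_SG = 1.33 V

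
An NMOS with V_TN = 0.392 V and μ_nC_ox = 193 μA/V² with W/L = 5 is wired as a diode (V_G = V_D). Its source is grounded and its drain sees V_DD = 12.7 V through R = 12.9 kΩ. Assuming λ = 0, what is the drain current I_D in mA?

With gate tied to drain, V_GS = V_DS ≥ V_GS − V_TN, so the device is in saturation.
k_n = μ_nC_ox · (W/L) = 0.965 mA/V².
KCL at the drain: ½ k_n (V_GS − V_TN)² = (V_DD − V_GS)/R.
Let x = V_GS − 0.392. Then 6.22 x² + x − 12.31 = 0, giving x = 1.33 V (positive root), so V_GS = 1.72 V.
I_D = (V_DD − V_GS)/R = (12.7 − 1.72) / 12.9 = 0.851 mA.

I_D = 0.851 mA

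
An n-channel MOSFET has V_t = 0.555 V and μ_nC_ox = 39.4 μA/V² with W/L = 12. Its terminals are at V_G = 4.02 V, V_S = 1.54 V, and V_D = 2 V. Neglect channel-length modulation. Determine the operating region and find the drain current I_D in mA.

V_GS = V_G − V_S = 4.02 − 1.54 = 2.48 V; V_DS = V_D − V_S = 2 − 1.54 = 0.46 V.
k_n = μ_nC_ox · (W/L) = 0.4728 mA/V².
V_ov = V_GS − V_t = 2.48 − 0.555 = 1.92 V.
Since V_DS = 0.46 V < V_ov = 1.92 V, the device is in the triode region.
I_D = k_n [V_ov · V_DS − ½ V_DS²] = 0.4728 × [1.92 × 0.46 − 0.5 × 0.46²] = 0.369 mA.

Triode; I_D = 0.369 mA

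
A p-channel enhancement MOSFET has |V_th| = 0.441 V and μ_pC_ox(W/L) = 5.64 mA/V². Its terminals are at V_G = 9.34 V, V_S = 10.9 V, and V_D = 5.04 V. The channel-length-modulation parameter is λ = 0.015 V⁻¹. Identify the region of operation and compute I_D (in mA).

V_SG = V_S − V_G = 10.9 − 9.34 = 1.56 V; V_SD = V_S − V_D = 10.9 − 5.04 = 5.86 V.
V_ov = V_SG − |V_th| = 1.56 − 0.441 = 1.12 V.
Since V_SD = 5.86 V ≥ V_ov = 1.12 V, the device is in saturation.
I_D = ½ k_p V_ov² (1 + λ V_SD) = 0.5 × 5.64 × 1.12² × (1 + 0.015 × 5.86) = 3.84 mA.

Saturation; I_D = 3.84 mA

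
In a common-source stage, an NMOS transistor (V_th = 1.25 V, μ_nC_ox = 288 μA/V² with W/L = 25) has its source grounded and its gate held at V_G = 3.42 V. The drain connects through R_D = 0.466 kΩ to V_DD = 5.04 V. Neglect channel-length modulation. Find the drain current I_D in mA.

V_GS = V_G = 3.42 V, so V_ov = 3.42 − 1.25 = 2.17 V.
k_n = μ_nC_ox · (W/L) = 7.2 mA/V².
Assume saturation: I_D = ½ k_n V_ov² = 0.5 × 7.2 × 2.17² = 17 mA, giving V_DS = V_DD − I_D R_D = 5.04 − 17 × 0.466 = -2.86 V.
But -2.86 V < V_ov = 2.17 V, so the device is actually in triode.
In triode I_D = k_n[V_ov V_DS − ½ V_DS²] and I_D = (V_DD − V_DS)/R_D. Equating: 1.68 V_DS² − 8.281 V_DS + 5.04 = 0, giving V_DS = 0.711 V (the root below V_ov).
I_D = (5.04 − 0.711) / 0.466 = 9.29 mA.

I_D = 9.29 mA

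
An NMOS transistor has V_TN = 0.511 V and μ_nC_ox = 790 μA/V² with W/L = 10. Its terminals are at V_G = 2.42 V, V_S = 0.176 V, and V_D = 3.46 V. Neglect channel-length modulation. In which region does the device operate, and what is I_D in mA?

V_GS = V_G − V_S = 2.42 − 0.176 = 2.24 V; V_DS = V_D − V_S = 3.46 − 0.176 = 3.28 V.
k_n = μ_nC_ox · (W/L) = 7.9 mA/V².
V_ov = V_GS − V_TN = 2.24 − 0.511 = 1.73 V.
Since V_DS = 3.28 V ≥ V_ov = 1.73 V, the device is in saturation.
I_D = ½ k_n V_ov² = 0.5 × 7.9 × 1.73² = 11.9 mA.

Saturation; I_D = 11.9 mA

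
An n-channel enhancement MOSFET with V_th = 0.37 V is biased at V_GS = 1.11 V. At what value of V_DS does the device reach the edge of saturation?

V_DS,sat = 0.740 V

The boundary between triode and saturation is V_DS = V_GS − V_th = V_ov.
V_ov = 1.11 − 0.37 = 0.74 V.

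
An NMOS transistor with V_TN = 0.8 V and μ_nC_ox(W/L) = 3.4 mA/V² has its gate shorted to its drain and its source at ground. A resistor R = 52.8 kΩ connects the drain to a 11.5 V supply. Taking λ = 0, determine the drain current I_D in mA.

With gate tied to drain, V_GS = V_DS ≥ V_GS − V_TN, so the device is in saturation.
KCL at the drain: ½ k_n (V_GS − V_TN)² = (V_DD − V_GS)/R.
Let x = V_GS − 0.8. Then 89.8 x² + x − 10.7 = 0, giving x = 0.34 V (positive root), so V_GS = 1.14 V.
I_D = (V_DD − V_GS)/R = (11.5 − 1.14) / 52.8 = 0.196 mA.

I_D = 0.196 mA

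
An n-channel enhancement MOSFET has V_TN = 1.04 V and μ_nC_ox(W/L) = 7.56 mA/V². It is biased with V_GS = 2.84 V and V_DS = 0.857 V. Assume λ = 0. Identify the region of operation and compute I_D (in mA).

Triode; I_D = 8.89 mA

V_ov = V_GS − V_TN = 2.84 − 1.04 = 1.8 V.
Since V_DS = 0.857 V < V_ov = 1.8 V, the device is in the triode region.
I_D = k_n [V_ov · V_DS − ½ V_DS²] = 7.56 × [1.8 × 0.857 − 0.5 × 0.857²] = 8.89 mA.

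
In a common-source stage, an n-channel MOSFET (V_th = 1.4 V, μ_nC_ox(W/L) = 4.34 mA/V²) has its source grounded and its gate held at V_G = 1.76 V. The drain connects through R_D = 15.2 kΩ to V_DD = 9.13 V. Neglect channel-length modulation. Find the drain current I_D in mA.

V_GS = V_G = 1.76 V, so V_ov = 1.76 − 1.4 = 0.36 V.
Assume saturation: I_D = ½ k_n V_ov² = 0.5 × 4.34 × 0.36² = 0.281 mA, giving V_DS = V_DD − I_D R_D = 9.13 − 0.281 × 15.2 = 4.86 V.
V_DS = 4.86 V ≥ V_ov = 0.36 V, confirming saturation.

I_D = 0.281 mA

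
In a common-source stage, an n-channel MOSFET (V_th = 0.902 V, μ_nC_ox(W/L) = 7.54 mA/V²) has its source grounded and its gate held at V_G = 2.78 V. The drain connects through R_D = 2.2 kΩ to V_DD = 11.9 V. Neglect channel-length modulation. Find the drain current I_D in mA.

I_D = 5.22 mA

V_GS = V_G = 2.78 V, so V_ov = 2.78 − 0.902 = 1.88 V.
Assume saturation: I_D = ½ k_n V_ov² = 0.5 × 7.54 × 1.88² = 13.3 mA, giving V_DS = V_DD − I_D R_D = 11.9 − 13.3 × 2.2 = -17.4 V.
But -17.4 V < V_ov = 1.88 V, so the device is actually in triode.
In triode I_D = k_n[V_ov V_DS − ½ V_DS²] and I_D = (V_DD − V_DS)/R_D. Equating: 8.29 V_DS² − 32.15 V_DS + 11.9 = 0, giving V_DS = 0.414 V (the root below V_ov).
I_D = (11.9 − 0.414) / 2.2 = 5.22 mA.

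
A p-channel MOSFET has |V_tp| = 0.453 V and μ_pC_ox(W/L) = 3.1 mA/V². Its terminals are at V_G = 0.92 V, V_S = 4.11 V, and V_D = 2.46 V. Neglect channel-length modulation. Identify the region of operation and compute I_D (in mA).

V_SG = V_S − V_G = 4.11 − 0.92 = 3.19 V; V_SD = V_S − V_D = 4.11 − 2.46 = 1.65 V.
V_ov = V_SG − |V_tp| = 3.19 − 0.453 = 2.74 V.
Since V_SD = 1.65 V < V_ov = 2.74 V, the device is in the triode region.
I_D = k_p [V_ov · V_SD − ½ V_SD²] = 3.1 × [2.74 × 1.65 − 0.5 × 1.65²] = 9.78 mA.

Triode; I_D = 9.78 mA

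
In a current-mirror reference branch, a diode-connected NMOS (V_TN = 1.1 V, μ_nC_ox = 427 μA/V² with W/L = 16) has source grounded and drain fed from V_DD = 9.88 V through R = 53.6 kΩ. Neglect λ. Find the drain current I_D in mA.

I_D = 0.160 mA

With gate tied to drain, V_GS = V_DS ≥ V_GS − V_TN, so the device is in saturation.
k_n = μ_nC_ox · (W/L) = 6.832 mA/V².
KCL at the drain: ½ k_n (V_GS − V_TN)² = (V_DD − V_GS)/R.
Let x = V_GS − 1.1. Then 183 x² + x − 8.78 = 0, giving x = 0.216 V (positive root), so V_GS = 1.32 V.
I_D = (V_DD − V_GS)/R = (9.88 − 1.32) / 53.6 = 0.16 mA.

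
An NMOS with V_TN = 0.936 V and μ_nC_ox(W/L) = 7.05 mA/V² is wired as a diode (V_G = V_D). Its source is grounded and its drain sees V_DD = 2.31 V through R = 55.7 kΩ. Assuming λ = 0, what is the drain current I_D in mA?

I_D = 0.0232 mA

With gate tied to drain, V_GS = V_DS ≥ V_GS − V_TN, so the device is in saturation.
KCL at the drain: ½ k_n (V_GS − V_TN)² = (V_DD − V_GS)/R.
Let x = V_GS − 0.936. Then 196 x² + x − 1.374 = 0, giving x = 0.0811 V (positive root), so V_GS = 1.02 V.
I_D = (V_DD − V_GS)/R = (2.31 − 1.02) / 55.7 = 0.0232 mA.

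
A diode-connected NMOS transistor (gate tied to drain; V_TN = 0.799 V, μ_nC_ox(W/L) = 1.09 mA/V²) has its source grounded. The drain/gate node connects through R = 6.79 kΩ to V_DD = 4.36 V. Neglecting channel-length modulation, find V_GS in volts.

V_GS = 1.65 V

With gate tied to drain, V_GS = V_DS ≥ V_GS − V_TN, so the device is in saturation.
KCL at the drain: ½ k_n (V_GS − V_TN)² = (V_DD − V_GS)/R.
Let x = V_GS − 0.799. Then 3.7 x² + x − 3.561 = 0, giving x = 0.855 V (positive root), so V_GS = 1.65 V.
I_D = (V_DD − V_GS)/R = (4.36 − 1.65) / 6.79 = 0.399 mA.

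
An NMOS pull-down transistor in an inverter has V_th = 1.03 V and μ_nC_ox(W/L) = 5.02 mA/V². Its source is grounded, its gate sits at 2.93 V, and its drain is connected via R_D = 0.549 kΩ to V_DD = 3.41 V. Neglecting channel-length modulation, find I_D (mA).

I_D = 5.05 mA

V_GS = V_G = 2.93 V, so V_ov = 2.93 − 1.03 = 1.9 V.
Assume saturation: I_D = ½ k_n V_ov² = 0.5 × 5.02 × 1.9² = 9.06 mA, giving V_DS = V_DD − I_D R_D = 3.41 − 9.06 × 0.549 = -1.56 V.
But -1.56 V < V_ov = 1.9 V, so the device is actually in triode.
In triode I_D = k_n[V_ov V_DS − ½ V_DS²] and I_D = (V_DD − V_DS)/R_D. Equating: 1.38 V_DS² − 6.236 V_DS + 3.41 = 0, giving V_DS = 0.636 V (the root below V_ov).
I_D = (3.41 − 0.636) / 0.549 = 5.05 mA.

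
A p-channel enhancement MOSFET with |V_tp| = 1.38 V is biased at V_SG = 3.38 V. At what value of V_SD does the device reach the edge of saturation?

V_SD,sat = 2.00 V

The boundary between triode and saturation is V_SD = V_SG − |V_tp| = V_ov.
V_ov = 3.38 − 1.38 = 2 V.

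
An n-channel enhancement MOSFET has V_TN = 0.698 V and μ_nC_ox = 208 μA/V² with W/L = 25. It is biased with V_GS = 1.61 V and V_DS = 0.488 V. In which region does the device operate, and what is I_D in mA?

Triode; I_D = 1.70 mA

k_n = μ_nC_ox · (W/L) = 5.2 mA/V².
V_ov = V_GS − V_TN = 1.61 − 0.698 = 0.912 V.
Since V_DS = 0.488 V < V_ov = 0.912 V, the device is in the triode region.
I_D = k_n [V_ov · V_DS − ½ V_DS²] = 5.2 × [0.912 × 0.488 − 0.5 × 0.488²] = 1.7 mA.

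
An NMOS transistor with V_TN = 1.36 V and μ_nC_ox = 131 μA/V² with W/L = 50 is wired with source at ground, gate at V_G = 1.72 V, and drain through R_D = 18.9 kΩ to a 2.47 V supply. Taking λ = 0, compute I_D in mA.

I_D = 0.128 mA

V_GS = V_G = 1.72 V, so V_ov = 1.72 − 1.36 = 0.36 V.
k_n = μ_nC_ox · (W/L) = 6.55 mA/V².
Assume saturation: I_D = ½ k_n V_ov² = 0.5 × 6.55 × 0.36² = 0.424 mA, giving V_DS = V_DD − I_D R_D = 2.47 − 0.424 × 18.9 = -5.55 V.
But -5.55 V < V_ov = 0.36 V, so the device is actually in triode.
In triode I_D = k_n[V_ov V_DS − ½ V_DS²] and I_D = (V_DD − V_DS)/R_D. Equating: 61.9 V_DS² − 45.57 V_DS + 2.47 = 0, giving V_DS = 0.0589 V (the root below V_ov).
I_D = (2.47 − 0.0589) / 18.9 = 0.128 mA.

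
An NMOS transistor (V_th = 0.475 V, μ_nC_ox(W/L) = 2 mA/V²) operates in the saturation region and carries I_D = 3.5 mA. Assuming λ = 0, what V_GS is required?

V_GS = 2.35 V

In saturation I_D = ½ k_n (V_GS − V_th)², so V_GS − V_th = √(2 I_D / k_n) = √(2 × 3.5 / 2) = 1.87 V.
V_GS = 0.475 + 1.87 = 2.35 V.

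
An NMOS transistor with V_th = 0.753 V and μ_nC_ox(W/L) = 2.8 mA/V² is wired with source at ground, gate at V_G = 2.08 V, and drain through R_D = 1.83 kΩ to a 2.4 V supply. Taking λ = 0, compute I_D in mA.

I_D = 1.12 mA

V_GS = V_G = 2.08 V, so V_ov = 2.08 − 0.753 = 1.33 V.
Assume saturation: I_D = ½ k_n V_ov² = 0.5 × 2.8 × 1.33² = 2.47 mA, giving V_DS = V_DD − I_D R_D = 2.4 − 2.47 × 1.83 = -2.11 V.
But -2.11 V < V_ov = 1.33 V, so the device is actually in triode.
In triode I_D = k_n[V_ov V_DS − ½ V_DS²] and I_D = (V_DD − V_DS)/R_D. Equating: 2.56 V_DS² − 7.8 V_DS + 2.4 = 0, giving V_DS = 0.347 V (the root below V_ov).
I_D = (2.4 − 0.347) / 1.83 = 1.12 mA.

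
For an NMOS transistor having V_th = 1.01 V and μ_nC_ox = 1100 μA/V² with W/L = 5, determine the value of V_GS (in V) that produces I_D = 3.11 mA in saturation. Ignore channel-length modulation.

k_n = μ_nC_ox · (W/L) = 5.5 mA/V².
In saturation I_D = ½ k_n (V_GS − V_th)², so V_GS − V_th = √(2 I_D / k_n) = √(2 × 3.11 / 5.5) = 1.06 V.
V_GS = 1.01 + 1.06 = 2.07 V.

V_GS = 2.07 V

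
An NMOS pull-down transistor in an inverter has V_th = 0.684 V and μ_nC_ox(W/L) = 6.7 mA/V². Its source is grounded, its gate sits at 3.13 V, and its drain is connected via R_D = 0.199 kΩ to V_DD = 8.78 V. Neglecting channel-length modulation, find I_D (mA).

V_GS = V_G = 3.13 V, so V_ov = 3.13 − 0.684 = 2.45 V.
Assume saturation: I_D = ½ k_n V_ov² = 0.5 × 6.7 × 2.45² = 20 mA, giving V_DS = V_DD − I_D R_D = 8.78 − 20 × 0.199 = 4.79 V.
V_DS = 4.79 V ≥ V_ov = 2.45 V, confirming saturation.

I_D = 20.0 mA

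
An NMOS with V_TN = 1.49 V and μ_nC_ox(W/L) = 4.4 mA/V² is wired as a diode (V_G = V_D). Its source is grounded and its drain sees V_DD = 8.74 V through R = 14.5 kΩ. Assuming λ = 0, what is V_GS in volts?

With gate tied to drain, V_GS = V_DS ≥ V_GS − V_TN, so the device is in saturation.
KCL at the drain: ½ k_n (V_GS − V_TN)² = (V_DD − V_GS)/R.
Let x = V_GS − 1.49. Then 31.9 x² + x − 7.25 = 0, giving x = 0.461 V (positive root), so V_GS = 1.95 V.
I_D = (V_DD − V_GS)/R = (8.74 − 1.95) / 14.5 = 0.468 mA.

V_GS = 1.95 V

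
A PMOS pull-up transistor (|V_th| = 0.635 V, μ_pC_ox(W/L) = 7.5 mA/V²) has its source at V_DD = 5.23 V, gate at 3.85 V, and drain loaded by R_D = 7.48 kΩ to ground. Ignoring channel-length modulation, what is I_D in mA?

I_D = 0.681 mA

V_SG = V_DD − V_G = 5.23 − 3.85 = 1.38 V, so V_ov = 1.38 − 0.635 = 0.745 V.
Assume saturation: I_D = ½ k_p V_ov² = 0.5 × 7.5 × 0.745² = 2.08 mA, giving V_SD = V_DD − I_D R_D = 5.23 − 2.08 × 7.48 = -10.3 V.
But -10.3 V < V_ov = 0.745 V, so the device is actually in triode.
In triode I_D = k_p[V_ov V_SD − ½ V_SD²] and I_D = (V_DD − V_SD)/R_D. Equating: 28.1 V_SD² − 42.79 V_SD + 5.23 = 0, giving V_SD = 0.134 V (the root below V_ov).
I_D = (5.23 − 0.134) / 7.48 = 0.681 mA.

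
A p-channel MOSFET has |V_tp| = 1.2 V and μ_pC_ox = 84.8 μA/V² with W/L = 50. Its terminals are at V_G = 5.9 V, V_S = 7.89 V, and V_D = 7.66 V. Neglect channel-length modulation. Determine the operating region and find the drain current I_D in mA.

V_SG = V_S − V_G = 7.89 − 5.9 = 1.99 V; V_SD = V_S − V_D = 7.89 − 7.66 = 0.23 V.
k_p = μ_pC_ox · (W/L) = 4.24 mA/V².
V_ov = V_SG − |V_tp| = 1.99 − 1.2 = 0.79 V.
Since V_SD = 0.23 V < V_ov = 0.79 V, the device is in the triode region.
I_D = k_p [V_ov · V_SD − ½ V_SD²] = 4.24 × [0.79 × 0.23 − 0.5 × 0.23²] = 0.658 mA.

Triode; I_D = 0.658 mA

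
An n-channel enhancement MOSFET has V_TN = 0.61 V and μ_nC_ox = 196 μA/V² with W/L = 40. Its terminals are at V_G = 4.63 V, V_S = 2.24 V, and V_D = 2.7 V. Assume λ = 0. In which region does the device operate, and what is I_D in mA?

V_GS = V_G − V_S = 4.63 − 2.24 = 2.39 V; V_DS = V_D − V_S = 2.7 − 2.24 = 0.46 V.
k_n = μ_nC_ox · (W/L) = 7.84 mA/V².
V_ov = V_GS − V_TN = 2.39 − 0.61 = 1.78 V.
Since V_DS = 0.46 V < V_ov = 1.78 V, the device is in the triode region.
I_D = k_n [V_ov · V_DS − ½ V_DS²] = 7.84 × [1.78 × 0.46 − 0.5 × 0.46²] = 5.59 mA.

Triode; I_D = 5.59 mA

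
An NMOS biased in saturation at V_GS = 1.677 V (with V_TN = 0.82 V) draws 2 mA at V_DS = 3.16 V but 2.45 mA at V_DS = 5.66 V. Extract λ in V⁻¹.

λ = 0.126 V⁻¹

With V_GS fixed, I_D ∝ (1 + λ V_DS) in saturation, so I_D2/I_D1 = (1 + λ V_DS2)/(1 + λ V_DS1).
2.45/2 = 1.225 = (1 + 5.66 λ)/(1 + 3.16 λ).
Solving: λ (I_D1 V_DS2 − I_D2 V_DS1) = I_D2 − I_D1, so λ = (2.45 − 2) / (2 × 5.66 − 2.45 × 3.16) = 0.45 / 3.58 = 0.126 V⁻¹.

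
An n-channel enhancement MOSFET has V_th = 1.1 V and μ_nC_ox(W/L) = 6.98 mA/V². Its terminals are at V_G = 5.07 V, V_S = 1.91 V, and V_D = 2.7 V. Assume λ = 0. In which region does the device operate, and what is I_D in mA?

V_GS = V_G − V_S = 5.07 − 1.91 = 3.16 V; V_DS = V_D − V_S = 2.7 − 1.91 = 0.79 V.
V_ov = V_GS − V_th = 3.16 − 1.1 = 2.06 V.
Since V_DS = 0.79 V < V_ov = 2.06 V, the device is in the triode region.
I_D = k_n [V_ov · V_DS − ½ V_DS²] = 6.98 × [2.06 × 0.79 − 0.5 × 0.79²] = 9.18 mA.

Triode; I_D = 9.18 mA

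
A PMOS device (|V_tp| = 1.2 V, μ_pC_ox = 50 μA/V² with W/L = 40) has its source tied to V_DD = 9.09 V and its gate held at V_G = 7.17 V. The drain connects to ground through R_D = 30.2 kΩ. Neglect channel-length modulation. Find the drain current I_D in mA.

I_D = 0.293 mA

V_SG = V_DD − V_G = 9.09 − 7.17 = 1.92 V, so V_ov = 1.92 − 1.2 = 0.72 V.
k_p = μ_pC_ox · (W/L) = 2 mA/V².
Assume saturation: I_D = ½ k_p V_ov² = 0.5 × 2 × 0.72² = 0.518 mA, giving V_SD = V_DD − I_D R_D = 9.09 − 0.518 × 30.2 = -6.57 V.
But -6.57 V < V_ov = 0.72 V, so the device is actually in triode.
In triode I_D = k_p[V_ov V_SD − ½ V_SD²] and I_D = (V_DD − V_SD)/R_D. Equating: 30.2 V_SD² − 44.49 V_SD + 9.09 = 0, giving V_SD = 0.245 V (the root below V_ov).
I_D = (9.09 − 0.245) / 30.2 = 0.293 mA.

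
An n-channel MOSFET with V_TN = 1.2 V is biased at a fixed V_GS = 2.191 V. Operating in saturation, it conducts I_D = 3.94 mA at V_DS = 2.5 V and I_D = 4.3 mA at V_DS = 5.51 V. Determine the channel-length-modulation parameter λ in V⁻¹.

λ = 0.0328 V⁻¹

With V_GS fixed, I_D ∝ (1 + λ V_DS) in saturation, so I_D2/I_D1 = (1 + λ V_DS2)/(1 + λ V_DS1).
4.3/3.94 = 1.091 = (1 + 5.51 λ)/(1 + 2.5 λ).
Solving: λ (I_D1 V_DS2 − I_D2 V_DS1) = I_D2 − I_D1, so λ = (4.3 − 3.94) / (3.94 × 5.51 − 4.3 × 2.5) = 0.36 / 11 = 0.0328 V⁻¹.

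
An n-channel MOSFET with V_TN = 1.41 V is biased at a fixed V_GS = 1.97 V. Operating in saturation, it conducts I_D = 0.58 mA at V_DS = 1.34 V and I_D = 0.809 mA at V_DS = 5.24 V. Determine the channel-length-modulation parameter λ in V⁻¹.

λ = 0.117 V⁻¹

With V_GS fixed, I_D ∝ (1 + λ V_DS) in saturation, so I_D2/I_D1 = (1 + λ V_DS2)/(1 + λ V_DS1).
0.809/0.58 = 1.395 = (1 + 5.24 λ)/(1 + 1.34 λ).
Solving: λ (I_D1 V_DS2 − I_D2 V_DS1) = I_D2 − I_D1, so λ = (0.809 − 0.58) / (0.58 × 5.24 − 0.809 × 1.34) = 0.229 / 1.96 = 0.117 V⁻¹.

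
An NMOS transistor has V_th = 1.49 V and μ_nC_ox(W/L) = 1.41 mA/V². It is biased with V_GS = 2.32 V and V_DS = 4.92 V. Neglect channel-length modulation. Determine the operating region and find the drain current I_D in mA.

Saturation; I_D = 0.486 mA

V_ov = V_GS − V_th = 2.32 − 1.49 = 0.83 V.
Since V_DS = 4.92 V ≥ V_ov = 0.83 V, the device is in saturation.
I_D = ½ k_n V_ov² = 0.5 × 1.41 × 0.83² = 0.486 mA.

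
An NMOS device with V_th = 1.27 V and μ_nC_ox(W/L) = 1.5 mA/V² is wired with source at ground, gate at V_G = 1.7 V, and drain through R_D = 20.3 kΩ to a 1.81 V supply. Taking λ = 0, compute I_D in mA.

V_GS = V_G = 1.7 V, so V_ov = 1.7 − 1.27 = 0.43 V.
Assume saturation: I_D = ½ k_n V_ov² = 0.5 × 1.5 × 0.43² = 0.139 mA, giving V_DS = V_DD − I_D R_D = 1.81 − 0.139 × 20.3 = -1.01 V.
But -1.01 V < V_ov = 0.43 V, so the device is actually in triode.
In triode I_D = k_n[V_ov V_DS − ½ V_DS²] and I_D = (V_DD − V_DS)/R_D. Equating: 15.2 V_DS² − 14.09 V_DS + 1.81 = 0, giving V_DS = 0.154 V (the root below V_ov).
I_D = (1.81 − 0.154) / 20.3 = 0.0816 mA.

I_D = 0.0816 mA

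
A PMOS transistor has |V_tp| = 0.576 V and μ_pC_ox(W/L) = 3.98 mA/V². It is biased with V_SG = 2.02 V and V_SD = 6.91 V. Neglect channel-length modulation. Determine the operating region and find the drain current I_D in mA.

Saturation; I_D = 4.15 mA

V_ov = V_SG − |V_tp| = 2.02 − 0.576 = 1.44 V.
Since V_SD = 6.91 V ≥ V_ov = 1.44 V, the device is in saturation.
I_D = ½ k_p V_ov² = 0.5 × 3.98 × 1.44² = 4.15 mA.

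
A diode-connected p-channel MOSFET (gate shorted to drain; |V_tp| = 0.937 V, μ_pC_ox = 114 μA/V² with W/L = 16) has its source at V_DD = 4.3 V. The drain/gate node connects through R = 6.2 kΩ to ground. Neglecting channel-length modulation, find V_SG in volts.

V_SG = 1.62 V

With gate tied to drain, V_SG = V_SD ≥ V_SG − |V_tp|, so the device is in saturation.
k_p = μ_pC_ox · (W/L) = 1.824 mA/V².
KCL at the drain: ½ k_p (V_SG − |V_tp|)² = (V_DD − V_SG)/R.
Let x = V_SG − 0.937. Then 5.65 x² + x − 3.363 = 0, giving x = 0.688 V (positive root), so V_SG = 1.62 V.
I_D = (V_DD − V_SG)/R = (4.3 − 1.62) / 6.2 = 0.431 mA.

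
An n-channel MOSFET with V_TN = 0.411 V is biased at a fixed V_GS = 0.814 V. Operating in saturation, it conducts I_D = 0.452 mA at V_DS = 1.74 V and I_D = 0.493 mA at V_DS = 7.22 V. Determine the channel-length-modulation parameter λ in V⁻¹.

λ = 0.0170 V⁻¹

With V_GS fixed, I_D ∝ (1 + λ V_DS) in saturation, so I_D2/I_D1 = (1 + λ V_DS2)/(1 + λ V_DS1).
0.493/0.452 = 1.091 = (1 + 7.22 λ)/(1 + 1.74 λ).
Solving: λ (I_D1 V_DS2 − I_D2 V_DS1) = I_D2 − I_D1, so λ = (0.493 − 0.452) / (0.452 × 7.22 − 0.493 × 1.74) = 0.041 / 2.41 = 0.017 V⁻¹.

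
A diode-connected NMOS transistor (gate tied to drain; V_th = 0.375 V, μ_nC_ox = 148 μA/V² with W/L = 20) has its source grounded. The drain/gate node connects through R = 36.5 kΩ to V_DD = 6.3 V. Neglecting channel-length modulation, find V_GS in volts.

V_GS = 0.697 V

With gate tied to drain, V_GS = V_DS ≥ V_GS − V_th, so the device is in saturation.
k_n = μ_nC_ox · (W/L) = 2.96 mA/V².
KCL at the drain: ½ k_n (V_GS − V_th)² = (V_DD − V_GS)/R.
Let x = V_GS − 0.375. Then 54 x² + x − 5.925 = 0, giving x = 0.322 V (positive root), so V_GS = 0.697 V.
I_D = (V_DD − V_GS)/R = (6.3 − 0.697) / 36.5 = 0.154 mA.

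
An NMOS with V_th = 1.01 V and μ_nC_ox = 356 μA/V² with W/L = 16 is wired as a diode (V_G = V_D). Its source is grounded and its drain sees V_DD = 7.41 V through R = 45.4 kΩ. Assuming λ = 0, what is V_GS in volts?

With gate tied to drain, V_GS = V_DS ≥ V_GS − V_th, so the device is in saturation.
k_n = μ_nC_ox · (W/L) = 5.696 mA/V².
KCL at the drain: ½ k_n (V_GS − V_th)² = (V_DD − V_GS)/R.
Let x = V_GS − 1.01. Then 129 x² + x − 6.4 = 0, giving x = 0.219 V (positive root), so V_GS = 1.23 V.
I_D = (V_DD − V_GS)/R = (7.41 − 1.23) / 45.4 = 0.136 mA.

V_GS = 1.23 V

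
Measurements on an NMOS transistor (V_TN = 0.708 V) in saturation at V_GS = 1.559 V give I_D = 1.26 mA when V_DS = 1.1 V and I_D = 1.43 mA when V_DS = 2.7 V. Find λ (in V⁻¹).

With V_GS fixed, I_D ∝ (1 + λ V_DS) in saturation, so I_D2/I_D1 = (1 + λ V_DS2)/(1 + λ V_DS1).
1.43/1.26 = 1.135 = (1 + 2.7 λ)/(1 + 1.1 λ).
Solving: λ (I_D1 V_DS2 − I_D2 V_DS1) = I_D2 − I_D1, so λ = (1.43 − 1.26) / (1.26 × 2.7 − 1.43 × 1.1) = 0.17 / 1.83 = 0.0929 V⁻¹.

λ = 0.0929 V⁻¹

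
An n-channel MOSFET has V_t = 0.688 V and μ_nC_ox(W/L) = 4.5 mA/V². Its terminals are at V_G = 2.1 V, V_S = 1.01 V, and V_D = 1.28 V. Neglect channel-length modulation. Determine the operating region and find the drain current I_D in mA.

V_GS = V_G − V_S = 2.1 − 1.01 = 1.09 V; V_DS = V_D − V_S = 1.28 − 1.01 = 0.27 V.
V_ov = V_GS − V_t = 1.09 − 0.688 = 0.402 V.
Since V_DS = 0.27 V < V_ov = 0.402 V, the device is in the triode region.
I_D = k_n [V_ov · V_DS − ½ V_DS²] = 4.5 × [0.402 × 0.27 − 0.5 × 0.27²] = 0.324 mA.

Triode; I_D = 0.324 mA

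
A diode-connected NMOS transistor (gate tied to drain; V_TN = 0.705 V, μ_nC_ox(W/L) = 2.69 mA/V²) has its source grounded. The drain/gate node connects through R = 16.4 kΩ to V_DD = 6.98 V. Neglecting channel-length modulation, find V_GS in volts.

V_GS = 1.22 V

With gate tied to drain, V_GS = V_DS ≥ V_GS − V_TN, so the device is in saturation.
KCL at the drain: ½ k_n (V_GS − V_TN)² = (V_DD − V_GS)/R.
Let x = V_GS − 0.705. Then 22.1 x² + x − 6.275 = 0, giving x = 0.511 V (positive root), so V_GS = 1.22 V.
I_D = (V_DD − V_GS)/R = (6.98 − 1.22) / 16.4 = 0.351 mA.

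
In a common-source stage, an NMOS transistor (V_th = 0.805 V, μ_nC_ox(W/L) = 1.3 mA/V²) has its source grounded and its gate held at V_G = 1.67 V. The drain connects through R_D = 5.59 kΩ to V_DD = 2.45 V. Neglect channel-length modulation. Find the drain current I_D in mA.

I_D = 0.362 mA

V_GS = V_G = 1.67 V, so V_ov = 1.67 − 0.805 = 0.865 V.
Assume saturation: I_D = ½ k_n V_ov² = 0.5 × 1.3 × 0.865² = 0.486 mA, giving V_DS = V_DD − I_D R_D = 2.45 − 0.486 × 5.59 = -0.269 V.
But -0.269 V < V_ov = 0.865 V, so the device is actually in triode.
In triode I_D = k_n[V_ov V_DS − ½ V_DS²] and I_D = (V_DD − V_DS)/R_D. Equating: 3.63 V_DS² − 7.286 V_DS + 2.45 = 0, giving V_DS = 0.427 V (the root below V_ov).
I_D = (2.45 − 0.427) / 5.59 = 0.362 mA.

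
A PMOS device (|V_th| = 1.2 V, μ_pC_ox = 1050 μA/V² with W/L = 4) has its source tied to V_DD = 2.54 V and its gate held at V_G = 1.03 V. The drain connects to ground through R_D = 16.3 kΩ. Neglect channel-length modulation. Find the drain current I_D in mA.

I_D = 0.147 mA

V_SG = V_DD − V_G = 2.54 − 1.03 = 1.51 V, so V_ov = 1.51 − 1.2 = 0.31 V.
k_p = μ_pC_ox · (W/L) = 4.2 mA/V².
Assume saturation: I_D = ½ k_p V_ov² = 0.5 × 4.2 × 0.31² = 0.202 mA, giving V_SD = V_DD − I_D R_D = 2.54 − 0.202 × 16.3 = -0.75 V.
But -0.75 V < V_ov = 0.31 V, so the device is actually in triode.
In triode I_D = k_p[V_ov V_SD − ½ V_SD²] and I_D = (V_DD − V_SD)/R_D. Equating: 34.2 V_SD² − 22.22 V_SD + 2.54 = 0, giving V_SD = 0.148 V (the root below V_ov).
I_D = (2.54 − 0.148) / 16.3 = 0.147 mA.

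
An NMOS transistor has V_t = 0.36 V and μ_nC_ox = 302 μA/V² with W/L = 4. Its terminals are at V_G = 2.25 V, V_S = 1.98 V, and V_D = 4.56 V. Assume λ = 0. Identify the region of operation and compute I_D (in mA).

Cutoff; I_D = 0 mA

V_GS = V_G − V_S = 2.25 − 1.98 = 0.27 V; V_DS = V_D − V_S = 4.56 − 1.98 = 2.58 V.
V_GS = 0.27 V < V_t = 0.36 V, so the transistor is in cutoff.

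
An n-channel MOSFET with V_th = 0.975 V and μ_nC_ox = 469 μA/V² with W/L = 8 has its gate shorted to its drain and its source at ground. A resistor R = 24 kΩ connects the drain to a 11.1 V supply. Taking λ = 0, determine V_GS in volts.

V_GS = 1.44 V

With gate tied to drain, V_GS = V_DS ≥ V_GS − V_th, so the device is in saturation.
k_n = μ_nC_ox · (W/L) = 3.752 mA/V².
KCL at the drain: ½ k_n (V_GS − V_th)² = (V_DD − V_GS)/R.
Let x = V_GS − 0.975. Then 45 x² + x − 10.12 = 0, giving x = 0.463 V (positive root), so V_GS = 1.44 V.
I_D = (V_DD − V_GS)/R = (11.1 − 1.44) / 24 = 0.403 mA.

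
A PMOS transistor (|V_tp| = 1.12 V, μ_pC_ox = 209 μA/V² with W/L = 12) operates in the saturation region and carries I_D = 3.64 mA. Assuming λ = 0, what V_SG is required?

V_SG = 2.82 V

k_p = μ_pC_ox · (W/L) = 2.508 mA/V².
In saturation I_D = ½ k_p (V_SG − |V_tp|)², so V_SG − |V_tp| = √(2 I_D / k_p) = √(2 × 3.64 / 2.508) = 1.7 V.
V_SG = 1.12 + 1.7 = 2.82 V.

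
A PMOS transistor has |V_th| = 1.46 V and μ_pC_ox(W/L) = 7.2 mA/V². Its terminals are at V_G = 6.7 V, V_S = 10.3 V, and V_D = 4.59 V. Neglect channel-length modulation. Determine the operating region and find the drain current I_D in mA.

V_SG = V_S − V_G = 10.3 − 6.7 = 3.6 V; V_SD = V_S − V_D = 10.3 − 4.59 = 5.71 V.
V_ov = V_SG − |V_th| = 3.6 − 1.46 = 2.14 V.
Since V_SD = 5.71 V ≥ V_ov = 2.14 V, the device is in saturation.
I_D = ½ k_p V_ov² = 0.5 × 7.2 × 2.14² = 16.5 mA.

Saturation; I_D = 16.5 mA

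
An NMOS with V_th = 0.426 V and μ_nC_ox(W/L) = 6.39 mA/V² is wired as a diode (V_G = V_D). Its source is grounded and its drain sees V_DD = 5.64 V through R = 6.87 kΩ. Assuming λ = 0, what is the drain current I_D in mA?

I_D = 0.691 mA

With gate tied to drain, V_GS = V_DS ≥ V_GS − V_th, so the device is in saturation.
KCL at the drain: ½ k_n (V_GS − V_th)² = (V_DD − V_GS)/R.
Let x = V_GS − 0.426. Then 21.9 x² + x − 5.214 = 0, giving x = 0.465 V (positive root), so V_GS = 0.891 V.
I_D = (V_DD − V_GS)/R = (5.64 − 0.891) / 6.87 = 0.691 mA.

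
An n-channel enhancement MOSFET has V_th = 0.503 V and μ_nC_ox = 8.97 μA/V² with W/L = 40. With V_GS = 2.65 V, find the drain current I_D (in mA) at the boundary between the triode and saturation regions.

I_D = 0.827 mA

At the boundary V_DS = V_ov = V_GS − V_th = 2.65 − 0.503 = 2.15 V.
k_n = μ_nC_ox · (W/L) = 0.3588 mA/V².
I_D = ½ k_n V_ov² = 0.5 × 0.3588 × 2.15² = 0.827 mA.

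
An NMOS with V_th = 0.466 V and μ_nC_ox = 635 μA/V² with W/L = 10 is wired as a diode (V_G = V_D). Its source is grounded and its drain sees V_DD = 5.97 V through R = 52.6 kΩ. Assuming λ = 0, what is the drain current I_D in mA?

I_D = 0.101 mA

With gate tied to drain, V_GS = V_DS ≥ V_GS − V_th, so the device is in saturation.
k_n = μ_nC_ox · (W/L) = 6.35 mA/V².
KCL at the drain: ½ k_n (V_GS − V_th)² = (V_DD − V_GS)/R.
Let x = V_GS − 0.466. Then 167 x² + x − 5.504 = 0, giving x = 0.179 V (positive root), so V_GS = 0.645 V.
I_D = (V_DD − V_GS)/R = (5.97 − 0.645) / 52.6 = 0.101 mA.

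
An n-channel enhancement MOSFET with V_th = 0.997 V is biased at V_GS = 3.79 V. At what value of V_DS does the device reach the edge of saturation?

V_DS,sat = 2.79 V

The boundary between triode and saturation is V_DS = V_GS − V_th = V_ov.
V_ov = 3.79 − 0.997 = 2.79 V.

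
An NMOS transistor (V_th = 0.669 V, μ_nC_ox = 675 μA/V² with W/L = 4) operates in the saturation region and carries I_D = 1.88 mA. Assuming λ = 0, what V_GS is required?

V_GS = 1.85 V

k_n = μ_nC_ox · (W/L) = 2.7 mA/V².
In saturation I_D = ½ k_n (V_GS − V_th)², so V_GS − V_th = √(2 I_D / k_n) = √(2 × 1.88 / 2.7) = 1.18 V.
V_GS = 0.669 + 1.18 = 1.85 V.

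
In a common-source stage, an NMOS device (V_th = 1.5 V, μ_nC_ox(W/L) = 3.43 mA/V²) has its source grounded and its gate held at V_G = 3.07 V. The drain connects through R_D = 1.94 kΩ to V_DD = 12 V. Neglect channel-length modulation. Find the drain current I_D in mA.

V_GS = V_G = 3.07 V, so V_ov = 3.07 − 1.5 = 1.57 V.
Assume saturation: I_D = ½ k_n V_ov² = 0.5 × 3.43 × 1.57² = 4.23 mA, giving V_DS = V_DD − I_D R_D = 12 − 4.23 × 1.94 = 3.8 V.
V_DS = 3.8 V ≥ V_ov = 1.57 V, confirming saturation.

I_D = 4.23 mA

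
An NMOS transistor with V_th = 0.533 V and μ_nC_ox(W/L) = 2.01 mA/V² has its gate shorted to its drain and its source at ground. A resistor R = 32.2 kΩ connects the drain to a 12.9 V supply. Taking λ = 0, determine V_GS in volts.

With gate tied to drain, V_GS = V_DS ≥ V_GS − V_th, so the device is in saturation.
KCL at the drain: ½ k_n (V_GS − V_th)² = (V_DD − V_GS)/R.
Let x = V_GS − 0.533. Then 32.4 x² + x − 12.37 = 0, giving x = 0.603 V (positive root), so V_GS = 1.14 V.
I_D = (V_DD − V_GS)/R = (12.9 − 1.14) / 32.2 = 0.365 mA.

V_GS = 1.14 V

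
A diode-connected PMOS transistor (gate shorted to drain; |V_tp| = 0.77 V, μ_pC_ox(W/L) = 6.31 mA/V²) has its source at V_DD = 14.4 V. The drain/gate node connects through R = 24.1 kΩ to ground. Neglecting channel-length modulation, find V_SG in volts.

With gate tied to drain, V_SG = V_SD ≥ V_SG − |V_tp|, so the device is in saturation.
KCL at the drain: ½ k_p (V_SG − |V_tp|)² = (V_DD − V_SG)/R.
Let x = V_SG − 0.77. Then 76 x² + x − 13.63 = 0, giving x = 0.417 V (positive root), so V_SG = 1.19 V.
I_D = (V_DD − V_SG)/R = (14.4 − 1.19) / 24.1 = 0.548 mA.

V_SG = 1.19 V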